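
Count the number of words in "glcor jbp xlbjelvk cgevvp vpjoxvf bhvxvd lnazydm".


Input string: 'glcor jbp xlbjelvk cgevvp vpjoxvf bhvxvd lnazydm'
Operation: split by spaces
Words found: 'glcor', 'jbp', 'xlbjelvk', 'cgevvp', 'vpjoxvf', 'bhvxvd', 'lnazydm'
Word count: 7


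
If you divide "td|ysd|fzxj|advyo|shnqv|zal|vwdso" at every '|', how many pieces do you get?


Input string: 'td|ysd|fzxj|advyo|shnqv|zal|vwdso'
Delimiter: '|'
Split result: 'td', 'ysd', 'fzxj', 'advyo', 'shnqv', 'zal', 'vwdso'
Number of parts: 7


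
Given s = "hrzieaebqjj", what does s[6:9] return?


Input string: 'hrzieaebqjj'
Operation: slice [6:9]
Extract characters: s[6]='e', s[7]='b', s[8]='q'
Result: ebq


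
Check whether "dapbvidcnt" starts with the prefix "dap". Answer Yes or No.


Input string: 'dapbvidcnt'
Prefix to check: 'dap'
First 3 characters of input: 'dap'
Match: True
Result: Yes


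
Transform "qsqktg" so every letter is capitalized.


Input string: 'qsqktg'
Operation: convert each letter to uppercase
Mapping: 'q'->'Q', 's'->'S', 'q'->'Q', 'k'->'K', 't'->'T', 'g'->'G'
Result: QSQKTG


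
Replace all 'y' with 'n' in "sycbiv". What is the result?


Input string: 'sycbiv'
Operation: replace 'y' with 'n'
Positions of 'y': 1
After replacement: sncbiv


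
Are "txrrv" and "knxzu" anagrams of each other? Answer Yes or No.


String 1: 'txrrv' -> sorted: 'rrtvx'
String 2: 'knxzu' -> sorted: 'knuxz'
Compare sorted forms: 'rrtvx' != 'knuxz'
Anagram: No


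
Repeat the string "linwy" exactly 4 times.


Input string: 'linwy'
Operation: repeat 4 times
Concatenation: 'linwy' + 'linwy' + 'linwy' + 'linwy'
Result: linwylinwylinwylinwy


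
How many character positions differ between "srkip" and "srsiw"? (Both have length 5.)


String 1: 'srkip'
String 2: 'srsiw'
Compare each position: pos 0: 's'=='s', pos 1: 'r'=='r', pos 2: 'k'!='s', pos 3: 'i'=='i', pos 4: 'p'!='w'
Differing positions: 2
Hamming distance: 2


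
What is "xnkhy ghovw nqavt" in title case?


Input string: 'xnkhy ghovw nqavt'
Operation: capitalize first letter of each word
Word transformations: 'xnkhy'->'Xnkhy', 'ghovw'->'Ghovw', 'nqavt'->'Nqavt'
Result: Xnkhy Ghovw Nqavt


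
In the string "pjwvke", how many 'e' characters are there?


Input string: 'pjwvke'
Target character: 'e'
Scan each position: s[5]='e'
Matches found at indices: 5
Total: 1


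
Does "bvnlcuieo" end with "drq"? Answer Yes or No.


Input string: 'bvnlcuieo'
Suffix to check: 'drq'
Last 3 characters of input: 'ieo'
Match: False
Result: No


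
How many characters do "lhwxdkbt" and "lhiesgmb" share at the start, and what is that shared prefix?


String 1: 'lhwxdkbt'
String 2: 'lhiesgmb'
Compare position by position:
pos 0: 'l' vs 'l' match
pos 1: 'h' vs 'h' match
pos 2: 'w' vs 'i' differ -> stop
Longest common prefix: "lh" (length 2)


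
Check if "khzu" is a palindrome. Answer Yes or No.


Input string: 'khzu'
Reversed: 'uzhk'
Compare pairs: s[0]='k' vs s[3]='u' (mismatch), s[1]='h' vs s[2]='z' (mismatch)
Palindrome: No


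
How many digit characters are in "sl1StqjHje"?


Input string: 'sl1StqjHje'
Operation: count digit characters (0-9)
Scan: 's', 'l', '1'(digit), 'S', 't', 'q', 'j', 'H', 'j', 'e'
Digits found: 1
Result: 1


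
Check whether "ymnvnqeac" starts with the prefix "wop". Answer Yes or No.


Input string: 'ymnvnqeac'
Prefix to check: 'wop'
First 3 characters of input: 'ymn'
Match: False
Result: No


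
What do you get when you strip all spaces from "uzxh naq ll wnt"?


Input string: 'uzxh naq ll wnt'
Operation: remove all spaces
Words: 'uzxh', 'naq', 'll', 'wnt'
Join without spaces: uzxhnaqllwnt


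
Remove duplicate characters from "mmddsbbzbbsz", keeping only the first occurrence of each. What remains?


Input: 'mmddsbbzbbsz'
Operation: keep first occurrence of each character
Scan: s[0]='m' new -> keep; s[1]='m' seen -> skip; s[2]='d' new -> keep; s[3]='d' seen -> skip; s[4]='s' new -> keep; s[5]='b' new -> keep; s[6]='b' seen -> skip; s[7]='z' new -> keep; s[8]='b' seen -> skip; s[9]='b' seen -> skip; s[10]='s' seen -> skip; s[11]='z' seen -> skip
Result: mdsbz


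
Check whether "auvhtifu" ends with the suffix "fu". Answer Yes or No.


Input string: 'auvhtifu'
Suffix to check: 'fu'
Last 2 characters of input: 'fu'
Match: True
Result: Yes


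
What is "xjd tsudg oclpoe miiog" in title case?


Input string: 'xjd tsudg oclpoe miiog'
Operation: capitalize first letter of each word
Word transformations: 'xjd'->'Xjd', 'tsudg'->'Tsudg', 'oclpoe'->'Oclpoe', 'miiog'->'Miiog'
Result: Xjd Tsudg Oclpoe Miiog


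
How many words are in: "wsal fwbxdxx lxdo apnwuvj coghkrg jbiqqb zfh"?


Input string: 'wsal fwbxdxx lxdo apnwuvj coghkrg jbiqqb zfh'
Operation: split by spaces
Words found: 'wsal', 'fwbxdxx', 'lxdo', 'apnwuvj', 'coghkrg', 'jbiqqb', 'zfh'
Word count: 7


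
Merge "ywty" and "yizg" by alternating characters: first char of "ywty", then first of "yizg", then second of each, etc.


String 1: 'ywty'
String 2: 'yizg'
Operation: alternate characters
Pairs: 'y'+'y', 'w'+'i', 't'+'z', 'y'+'g'
Result: yywitzyg


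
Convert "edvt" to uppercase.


Input string: 'edvt'
Operation: convert each letter to uppercase
Mapping: 'e'->'E', 'd'->'D', 'v'->'V', 't'->'T'
Result: EDVT


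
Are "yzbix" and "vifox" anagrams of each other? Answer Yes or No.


String 1: 'yzbix' -> sorted: 'bixyz'
String 2: 'vifox' -> sorted: 'fiovx'
Compare sorted forms: 'bixyz' != 'fiovx'
Anagram: No


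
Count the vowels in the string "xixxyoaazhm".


Input string: 'xixxyoaazhm'
Operation: count vowels (a, e, i, o, u)
Scan: s[0]='x', s[1]='i' (vowel), s[2]='x', s[3]='x', s[4]='y', s[5]='o' (vowel), s[6]='a' (vowel), s[7]='a' (vowel), s[8]='z', s[9]='h', s[10]='m'
Vowels found: 4
Result: 4


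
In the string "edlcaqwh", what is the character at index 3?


Input string: 'edlcaqwh'
Operation: get character at index 3
Index mapping: s[0]='e', s[1]='d', s[2]='l', s[3]='c'
Result: 'c'


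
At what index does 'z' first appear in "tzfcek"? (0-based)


Input string: 'tzfcek'
Target: 'z'
Scanning left to right: s[0]='t', s[1]='z'
First match at index: 1


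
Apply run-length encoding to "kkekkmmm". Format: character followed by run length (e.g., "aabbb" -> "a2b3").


Input: 'kkekkmmm'
Operation: identify consecutive runs
Runs: 'kk' -> k2, 'e' -> e1, 'kk' -> k2, 'mmm' -> m3
Encoded: k2e1k2m3


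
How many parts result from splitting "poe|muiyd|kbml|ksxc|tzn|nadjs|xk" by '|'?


Input string: 'poe|muiyd|kbml|ksxc|tzn|nadjs|xk'
Delimiter: '|'
Split result: 'poe', 'muiyd', 'kbml', 'ksxc', 'tzn', 'nadjs', 'xk'
Number of parts: 7


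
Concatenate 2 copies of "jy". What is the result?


Input string: 'jy'
Operation: repeat 2 times
Concatenation: 'jy' + 'jy'
Result: jyjy


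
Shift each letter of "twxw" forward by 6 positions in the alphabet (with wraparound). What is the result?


Input: 'twxw', shift = 6
Operation: for each letter, (position + 6) mod 26
Mapping: 't'(19+6=25)->'z', 'w'(22+6=28, 28 mod 26=2)->'c', 'x'(23+6=29, 29 mod 26=3)->'d', 'w'(22+6=28, 28 mod 26=2)->'c'
Result: zcdc


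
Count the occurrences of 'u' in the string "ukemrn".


Input string: 'ukemrn'
Target character: 'u'
Scan each position: s[0]='u'
Matches found at indices: 0
Total: 1


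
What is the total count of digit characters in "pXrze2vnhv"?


Input string: 'pXrze2vnhv'
Operation: count digit characters (0-9)
Scan: 'p', 'X', 'r', 'z', 'e', '2'(digit), 'v', 'n', 'h', 'v'
Digits found: 1
Result: 1


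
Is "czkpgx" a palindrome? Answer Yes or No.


Input string: 'czkpgx'
Reversed: 'xgpkzc'
Compare pairs: s[0]='c' vs s[5]='x' (mismatch), s[1]='z' vs s[4]='g' (mismatch), s[2]='k' vs s[3]='p' (mismatch)
Palindrome: No


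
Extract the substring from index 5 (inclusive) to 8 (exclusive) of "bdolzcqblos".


Input string: 'bdolzcqblos'
Operation: slice [5:8]
Extract characters: s[5]='c', s[6]='q', s[7]='b'
Result: cqb


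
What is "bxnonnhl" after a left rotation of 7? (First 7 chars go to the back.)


Input: 'bxnonnhl', shift = 7
Operation: split at index 7 and swap parts
Front part s[0:7] = 'bxnonnh'
Back part s[7:] = 'l'
Rotated = back + front = 'l' + 'bxnonnh'
Result: lbxnonnh


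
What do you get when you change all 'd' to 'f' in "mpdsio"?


Input string: 'mpdsio'
Operation: replace 'd' with 'f'
Positions of 'd': 2
After replacement: mpfsio


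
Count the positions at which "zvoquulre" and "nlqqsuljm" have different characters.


String 1: 'zvoquulre'
String 2: 'nlqqsuljm'
Compare each position: pos 0: 'z'!='n', pos 1: 'v'!='l', pos 2: 'o'!='q', pos 3: 'q'=='q', pos 4: 'u'!='s', pos 5: 'u'=='u', pos 6: 'l'=='l', pos 7: 'r'!='j', pos 8: 'e'!='m'
Differing positions: 6
Hamming distance: 6


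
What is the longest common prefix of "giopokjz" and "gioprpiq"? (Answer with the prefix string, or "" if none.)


String 1: 'giopokjz'
String 2: 'gioprpiq'
Compare position by position:
pos 0: 'g' vs 'g' match
pos 1: 'i' vs 'i' match
pos 2: 'o' vs 'o' match
pos 3: 'p' vs 'p' match
pos 4: 'o' vs 'r' differ -> stop
Longest common prefix: "giop" (length 4)


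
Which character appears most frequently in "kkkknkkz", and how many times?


Input: 'kkkknkkz'
Operation: tally each character
Counts: 'k':6, 'n':1, 'z':1
Maximum: 'k' appears 6 times


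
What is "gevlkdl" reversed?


Input string: 'gevlkdl'
Operation: reverse character order
Original order: 'g' -> 'e' -> 'v' -> 'l' -> 'k' -> 'd' -> 'l'
Reversed order: 'l' -> 'd' -> 'k' -> 'l' -> 'v' -> 'e' -> 'g'
Result: ldklveg


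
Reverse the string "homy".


Input string: 'homy'
Operation: reverse character order
Original order: 'h' -> 'o' -> 'm' -> 'y'
Reversed order: 'y' -> 'm' -> 'o' -> 'h'
Result: ymoh


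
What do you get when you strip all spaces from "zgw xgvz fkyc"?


Input string: 'zgw xgvz fkyc'
Operation: remove all spaces
Words: 'zgw', 'xgvz', 'fkyc'
Join without spaces: zgwxgvzfkyc


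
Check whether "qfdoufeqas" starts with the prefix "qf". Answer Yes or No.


Input string: 'qfdoufeqas'
Prefix to check: 'qf'
First 2 characters of input: 'qf'
Match: True
Result: Yes


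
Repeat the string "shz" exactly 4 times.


Input string: 'shz'
Operation: repeat 4 times
Concatenation: 'shz' + 'shz' + 'shz' + 'shz'
Result: shzshzshzshz


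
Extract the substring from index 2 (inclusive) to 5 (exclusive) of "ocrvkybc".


Input string: 'ocrvkybc'
Operation: slice [2:5]
Extract characters: s[2]='r', s[3]='v', s[4]='k'
Result: rvk


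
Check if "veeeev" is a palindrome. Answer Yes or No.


Input string: 'veeeev'
Reversed: 'veeeev'
Compare pairs: s[0]='v' vs s[5]='v' (match), s[1]='e' vs s[4]='e' (match), s[2]='e' vs s[3]='e' (match)
Palindrome: Yes


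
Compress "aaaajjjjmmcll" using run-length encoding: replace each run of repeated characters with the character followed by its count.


Input: 'aaaajjjjmmcll'
Operation: identify consecutive runs
Runs: 'aaaa' -> a4, 'jjjj' -> j4, 'mm' -> m2, 'c' -> c1, 'll' -> l2
Encoded: a4j4m2c1l2


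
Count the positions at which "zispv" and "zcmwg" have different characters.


String 1: 'zispv'
String 2: 'zcmwg'
Compare each position: pos 0: 'z'=='z', pos 1: 'i'!='c', pos 2: 's'!='m', pos 3: 'p'!='w', pos 4: 'v'!='g'
Differing positions: 4
Hamming distance: 4


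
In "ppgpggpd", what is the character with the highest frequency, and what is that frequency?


Input: 'ppgpggpd'
Operation: tally each character
Counts: 'd':1, 'g':3, 'p':4
Maximum: 'p' appears 4 times


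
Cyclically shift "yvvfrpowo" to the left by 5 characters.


Input: 'yvvfrpowo', shift = 5
Operation: split at index 5 and swap parts
Front part s[0:5] = 'yvvfr'
Back part s[5:] = 'powo'
Rotated = back + front = 'powo' + 'yvvfr'
Result: powoyvvfr


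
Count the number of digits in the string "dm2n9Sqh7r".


Input string: 'dm2n9Sqh7r'
Operation: count digit characters (0-9)
Scan: 'd', 'm', '2'(digit), 'n', '9'(digit), 'S', 'q', 'h', '7'(digit), 'r'
Digits found: 3
Result: 3


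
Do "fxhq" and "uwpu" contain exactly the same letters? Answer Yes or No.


String 1: 'fxhq' -> sorted: 'fhqx'
String 2: 'uwpu' -> sorted: 'puuw'
Compare sorted forms: 'fhqx' != 'puuw'
Anagram: No


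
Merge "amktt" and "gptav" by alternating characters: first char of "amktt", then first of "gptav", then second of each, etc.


String 1: 'amktt'
String 2: 'gptav'
Operation: alternate characters
Pairs: 'a'+'g', 'm'+'p', 'k'+'t', 't'+'a', 't'+'v'
Result: agmpkttatv


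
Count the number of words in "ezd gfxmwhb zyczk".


Input string: 'ezd gfxmwhb zyczk'
Operation: split by spaces
Words found: 'ezd', 'gfxmwhb', 'zyczk'
Word count: 3


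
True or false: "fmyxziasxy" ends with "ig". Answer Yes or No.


Input string: 'fmyxziasxy'
Suffix to check: 'ig'
Last 2 characters of input: 'xy'
Match: False
Result: No


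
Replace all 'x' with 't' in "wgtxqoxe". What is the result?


Input string: 'wgtxqoxe'
Operation: replace 'x' with 't'
Positions of 'x': 3, 6
After replacement: wgttqote


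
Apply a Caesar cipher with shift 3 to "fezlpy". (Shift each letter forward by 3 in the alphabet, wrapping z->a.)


Input: 'fezlpy', shift = 3
Operation: for each letter, (position + 3) mod 26
Mapping: 'f'(5+3=8)->'i', 'e'(4+3=7)->'h', 'z'(25+3=28, 28 mod 26=2)->'c', 'l'(11+3=14)->'o', 'p'(15+3=18)->'s', 'y'(24+3=27, 27 mod 26=1)->'b'
Result: ihcosb


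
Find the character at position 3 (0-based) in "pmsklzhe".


Input string: 'pmsklzhe'
Operation: get character at index 3
Index mapping: s[0]='p', s[1]='m', s[2]='s', s[3]='k'
Result: 'k'


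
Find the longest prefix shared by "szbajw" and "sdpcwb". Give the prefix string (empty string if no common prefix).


String 1: 'szbajw'
String 2: 'sdpcwb'
Compare position by position:
pos 0: 's' vs 's' match
pos 1: 'z' vs 'd' differ -> stop
Longest common prefix: "s" (length 1)


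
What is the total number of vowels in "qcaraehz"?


Input string: 'qcaraehz'
Operation: count vowels (a, e, i, o, u)
Scan: s[0]='q', s[1]='c', s[2]='a' (vowel), s[3]='r', s[4]='a' (vowel), s[5]='e' (vowel), s[6]='h', s[7]='z'
Vowels found: 3
Result: 3


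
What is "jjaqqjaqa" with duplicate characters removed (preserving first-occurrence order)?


Input: 'jjaqqjaqa'
Operation: keep first occurrence of each character
Scan: s[0]='j' new -> keep; s[1]='j' seen -> skip; s[2]='a' new -> keep; s[3]='q' new -> keep; s[4]='q' seen -> skip; s[5]='j' seen -> skip; s[6]='a' seen -> skip; s[7]='q' seen -> skip; s[8]='a' seen -> skip
Result: jaq


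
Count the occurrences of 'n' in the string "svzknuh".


Input string: 'svzknuh'
Target character: 'n'
Scan each position: s[4]='n'
Matches found at indices: 4
Total: 1


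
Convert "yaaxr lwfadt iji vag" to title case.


Input string: 'yaaxr lwfadt iji vag'
Operation: capitalize first letter of each word
Word transformations: 'yaaxr'->'Yaaxr', 'lwfadt'->'Lwfadt', 'iji'->'Iji', 'vag'->'Vag'
Result: Yaaxr Lwfadt Iji Vag


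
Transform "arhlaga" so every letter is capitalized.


Input string: 'arhlaga'
Operation: convert each letter to uppercase
Mapping: 'a'->'A', 'r'->'R', 'h'->'H', 'l'->'L', 'a'->'A', 'g'->'G', 'a'->'A'
Result: ARHLAGA


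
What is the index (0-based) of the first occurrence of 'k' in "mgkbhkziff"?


Input string: 'mgkbhkziff'
Target: 'k'
Scanning left to right: s[0]='m', s[1]='g', s[2]='k'
First match at index: 2


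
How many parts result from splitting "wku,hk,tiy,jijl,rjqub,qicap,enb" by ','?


Input string: 'wku,hk,tiy,jijl,rjqub,qicap,enb'
Delimiter: ','
Split result: 'wku', 'hk', 'tiy', 'jijl', 'rjqub', 'qicap', 'enb'
Number of parts: 7


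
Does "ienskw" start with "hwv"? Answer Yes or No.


Input string: 'ienskw'
Prefix to check: 'hwv'
First 3 characters of input: 'ien'
Match: False
Result: No


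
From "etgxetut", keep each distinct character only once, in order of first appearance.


Input: 'etgxetut'
Operation: keep first occurrence of each character
Scan: s[0]='e' new -> keep; s[1]='t' new -> keep; s[2]='g' new -> keep; s[3]='x' new -> keep; s[4]='e' seen -> skip; s[5]='t' seen -> skip; s[6]='u' new -> keep; s[7]='t' seen -> skip
Result: etgxu


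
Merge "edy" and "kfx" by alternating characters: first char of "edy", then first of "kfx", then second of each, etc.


String 1: 'edy'
String 2: 'kfx'
Operation: alternate characters
Pairs: 'e'+'k', 'd'+'f', 'y'+'x'
Result: ekdfyx


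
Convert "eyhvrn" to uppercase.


Input string: 'eyhvrn'
Operation: convert each letter to uppercase
Mapping: 'e'->'E', 'y'->'Y', 'h'->'H', 'v'->'V', 'r'->'R', 'n'->'N'
Result: EYHVRN


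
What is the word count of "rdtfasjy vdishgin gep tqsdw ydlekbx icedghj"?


Input string: 'rdtfasjy vdishgin gep tqsdw ydlekbx icedghj'
Operation: split by spaces
Words found: 'rdtfasjy', 'vdishgin', 'gep', 'tqsdw', 'ydlekbx', 'icedghj'
Word count: 6


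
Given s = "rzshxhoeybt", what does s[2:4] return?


Input string: 'rzshxhoeybt'
Operation: slice [2:4]
Extract characters: s[2]='s', s[3]='h'
Result: sh


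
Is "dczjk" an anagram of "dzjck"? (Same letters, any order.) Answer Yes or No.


String 1: 'dzjck' -> sorted: 'cdjkz'
String 2: 'dczjk' -> sorted: 'cdjkz'
Compare sorted forms: 'cdjkz' == 'cdjkz'
Anagram: Yes


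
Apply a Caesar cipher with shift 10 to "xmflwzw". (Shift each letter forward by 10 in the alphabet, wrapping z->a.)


Input: 'xmflwzw', shift = 10
Operation: for each letter, (position + 10) mod 26
Mapping: 'x'(23+10=33, 33 mod 26=7)->'h', 'm'(12+10=22)->'w', 'f'(5+10=15)->'p', 'l'(11+10=21)->'v', 'w'(22+10=32, 32 mod 26=6)->'g', 'z'(25+10=35, 35 mod 26=9)->'j', 'w'(22+10=32, 32 mod 26=6)->'g'
Result: hwpvgjg


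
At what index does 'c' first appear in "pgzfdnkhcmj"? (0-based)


Input string: 'pgzfdnkhcmj'
Target: 'c'
Scanning left to right: s[0]='p', s[1]='g', s[2]='z', s[3]='f', s[4]='d', s[5]='n', s[6]='k', s[7]='h', s[8]='c'
First match at index: 8


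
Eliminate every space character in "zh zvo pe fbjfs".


Input string: 'zh zvo pe fbjfs'
Operation: remove all spaces
Words: 'zh', 'zvo', 'pe', 'fbjfs'
Join without spaces: zhzvopefbjfs


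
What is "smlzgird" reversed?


Input string: 'smlzgird'
Operation: reverse character order
Original order: 's' -> 'm' -> 'l' -> 'z' -> 'g' -> 'i' -> 'r' -> 'd'
Reversed order: 'd' -> 'r' -> 'i' -> 'g' -> 'z' -> 'l' -> 'm' -> 's'
Result: drigzlms


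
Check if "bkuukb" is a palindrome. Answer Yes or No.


Input string: 'bkuukb'
Reversed: 'bkuukb'
Compare pairs: s[0]='b' vs s[5]='b' (match), s[1]='k' vs s[4]='k' (match), s[2]='u' vs s[3]='u' (match)
Palindrome: Yes


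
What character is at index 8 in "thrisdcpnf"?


Input string: 'thrisdcpnf'
Operation: get character at index 8
Index mapping: s[0]='t', s[1]='h', s[2]='r', s[3]='i', s[4]='s', s[5]='d', s[6]='c', s[7]='p', s[8]='n'
Result: 'n'


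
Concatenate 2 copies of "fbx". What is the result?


Input string: 'fbx'
Operation: repeat 2 times
Concatenation: 'fbx' + 'fbx'
Result: fbxfbx


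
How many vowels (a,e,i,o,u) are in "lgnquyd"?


Input string: 'lgnquyd'
Operation: count vowels (a, e, i, o, u)
Scan: s[0]='l', s[1]='g', s[2]='n', s[3]='q', s[4]='u' (vowel), s[5]='y', s[6]='d'
Vowels found: 1
Result: 1


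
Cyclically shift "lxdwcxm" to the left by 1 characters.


Input: 'lxdwcxm', shift = 1
Operation: split at index 1 and swap parts
Front part s[0:1] = 'l'
Back part s[1:] = 'xdwcxm'
Rotated = back + front = 'xdwcxm' + 'l'
Result: xdwcxml


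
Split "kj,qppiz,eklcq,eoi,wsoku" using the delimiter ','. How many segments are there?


Input string: 'kj,qppiz,eklcq,eoi,wsoku'
Delimiter: ','
Split result: 'kj', 'qppiz', 'eklcq', 'eoi', 'wsoku'
Number of parts: 5


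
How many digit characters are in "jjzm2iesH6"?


Input string: 'jjzm2iesH6'
Operation: count digit characters (0-9)
Scan: 'j', 'j', 'z', 'm', '2'(digit), 'i', 'e', 's', 'H', '6'(digit)
Digits found: 2
Result: 2


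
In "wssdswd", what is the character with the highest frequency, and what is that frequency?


Input: 'wssdswd'
Operation: tally each character
Counts: 'd':2, 's':3, 'w':2
Maximum: 's' appears 3 times


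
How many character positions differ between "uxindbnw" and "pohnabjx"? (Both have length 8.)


String 1: 'uxindbnw'
String 2: 'pohnabjx'
Compare each position: pos 0: 'u'!='p', pos 1: 'x'!='o', pos 2: 'i'!='h', pos 3: 'n'=='n', pos 4: 'd'!='a', pos 5: 'b'=='b', pos 6: 'n'!='j', pos 7: 'w'!='x'
Differing positions: 6
Hamming distance: 6


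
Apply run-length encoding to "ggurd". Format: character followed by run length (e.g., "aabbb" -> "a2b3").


Input: 'ggurd'
Operation: identify consecutive runs
Runs: 'gg' -> g2, 'u' -> u1, 'r' -> r1, 'd' -> d1
Encoded: g2u1r1d1


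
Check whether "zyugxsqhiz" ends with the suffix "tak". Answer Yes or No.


Input string: 'zyugxsqhiz'
Suffix to check: 'tak'
Last 3 characters of input: 'hiz'
Match: False
Result: No


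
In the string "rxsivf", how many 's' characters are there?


Input string: 'rxsivf'
Target character: 's'
Scan each position: s[2]='s'
Matches found at indices: 2
Total: 1


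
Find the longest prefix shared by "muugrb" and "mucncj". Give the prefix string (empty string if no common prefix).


String 1: 'muugrb'
String 2: 'mucncj'
Compare position by position:
pos 0: 'm' vs 'm' match
pos 1: 'u' vs 'u' match
pos 2: 'u' vs 'c' differ -> stop
Longest common prefix: "mu" (length 2)


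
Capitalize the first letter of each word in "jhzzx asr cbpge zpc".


Input string: 'jhzzx asr cbpge zpc'
Operation: capitalize first letter of each word
Word transformations: 'jhzzx'->'Jhzzx', 'asr'->'Asr', 'cbpge'->'Cbpge', 'zpc'->'Zpc'
Result: Jhzzx Asr Cbpge Zpc


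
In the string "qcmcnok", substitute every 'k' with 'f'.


Input string: 'qcmcnok'
Operation: replace 'k' with 'f'
Positions of 'k': 6
After replacement: qcmcnof


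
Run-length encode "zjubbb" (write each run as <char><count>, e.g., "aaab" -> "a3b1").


Input: 'zjubbb'
Operation: identify consecutive runs
Runs: 'z' -> z1, 'j' -> j1, 'u' -> u1, 'bbb' -> b3
Encoded: z1j1u1b3


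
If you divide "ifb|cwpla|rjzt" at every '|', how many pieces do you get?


Input string: 'ifb|cwpla|rjzt'
Delimiter: '|'
Split result: 'ifb', 'cwpla', 'rjzt'
Number of parts: 3


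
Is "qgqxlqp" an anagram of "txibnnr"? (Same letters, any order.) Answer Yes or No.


String 1: 'txibnnr' -> sorted: 'binnrtx'
String 2: 'qgqxlqp' -> sorted: 'glpqqqx'
Compare sorted forms: 'binnrtx' != 'glpqqqx'
Anagram: No


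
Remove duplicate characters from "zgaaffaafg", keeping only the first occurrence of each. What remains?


Input: 'zgaaffaafg'
Operation: keep first occurrence of each character
Scan: s[0]='z' new -> keep; s[1]='g' new -> keep; s[2]='a' new -> keep; s[3]='a' seen -> skip; s[4]='f' new -> keep; s[5]='f' seen -> skip; s[6]='a' seen -> skip; s[7]='a' seen -> skip; s[8]='f' seen -> skip; s[9]='g' seen -> skip
Result: zgaf


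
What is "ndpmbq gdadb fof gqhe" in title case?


Input string: 'ndpmbq gdadb fof gqhe'
Operation: capitalize first letter of each word
Word transformations: 'ndpmbq'->'Ndpmbq', 'gdadb'->'Gdadb', 'fof'->'Fof', 'gqhe'->'Gqhe'
Result: Ndpmbq Gdadb Fof Gqhe


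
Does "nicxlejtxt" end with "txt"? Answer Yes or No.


Input string: 'nicxlejtxt'
Suffix to check: 'txt'
Last 3 characters of input: 'txt'
Match: True
Result: Yes


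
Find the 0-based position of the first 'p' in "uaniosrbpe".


Input string: 'uaniosrbpe'
Target: 'p'
Scanning left to right: s[0]='u', s[1]='a', s[2]='n', s[3]='i', s[4]='o', s[5]='s', s[6]='r', s[7]='b', s[8]='p'
First match at index: 8


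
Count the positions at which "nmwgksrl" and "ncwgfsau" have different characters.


String 1: 'nmwgksrl'
String 2: 'ncwgfsau'
Compare each position: pos 0: 'n'=='n', pos 1: 'm'!='c', pos 2: 'w'=='w', pos 3: 'g'=='g', pos 4: 'k'!='f', pos 5: 's'=='s', pos 6: 'r'!='a', pos 7: 'l'!='u'
Differing positions: 4
Hamming distance: 4


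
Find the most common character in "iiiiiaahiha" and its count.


Input: 'iiiiiaahiha'
Operation: tally each character
Counts: 'a':3, 'h':2, 'i':6
Maximum: 'i' appears 6 times


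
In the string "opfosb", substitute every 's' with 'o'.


Input string: 'opfosb'
Operation: replace 's' with 'o'
Positions of 's': 4
After replacement: opfoob


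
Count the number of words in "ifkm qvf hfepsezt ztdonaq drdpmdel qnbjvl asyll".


Input string: 'ifkm qvf hfepsezt ztdonaq drdpmdel qnbjvl asyll'
Operation: split by spaces
Words found: 'ifkm', 'qvf', 'hfepsezt', 'ztdonaq', 'drdpmdel', 'qnbjvl', 'asyll'
Word count: 7


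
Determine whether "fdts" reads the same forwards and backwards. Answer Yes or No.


Input string: 'fdts'
Reversed: 'stdf'
Compare pairs: s[0]='f' vs s[3]='s' (mismatch), s[1]='d' vs s[2]='t' (mismatch)
Palindrome: No


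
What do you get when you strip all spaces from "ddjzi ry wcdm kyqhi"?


Input string: 'ddjzi ry wcdm kyqhi'
Operation: remove all spaces
Words: 'ddjzi', 'ry', 'wcdm', 'kyqhi'
Join without spaces: ddjzirywcdmkyqhi


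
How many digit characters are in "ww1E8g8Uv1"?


Input string: 'ww1E8g8Uv1'
Operation: count digit characters (0-9)
Scan: 'w', 'w', '1'(digit), 'E', '8'(digit), 'g', '8'(digit), 'U', 'v', '1'(digit)
Digits found: 4
Result: 4


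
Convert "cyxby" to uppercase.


Input string: 'cyxby'
Operation: convert each letter to uppercase
Mapping: 'c'->'C', 'y'->'Y', 'x'->'X', 'b'->'B', 'y'->'Y'
Result: CYXBY


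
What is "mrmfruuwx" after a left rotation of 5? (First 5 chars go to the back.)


Input: 'mrmfruuwx', shift = 5
Operation: split at index 5 and swap parts
Front part s[0:5] = 'mrmfr'
Back part s[5:] = 'uuwx'
Rotated = back + front = 'uuwx' + 'mrmfr'
Result: uuwxmrmfr


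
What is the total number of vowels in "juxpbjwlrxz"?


Input string: 'juxpbjwlrxz'
Operation: count vowels (a, e, i, o, u)
Scan: s[0]='j', s[1]='u' (vowel), s[2]='x', s[3]='p', s[4]='b', s[5]='j', s[6]='w', s[7]='l', s[8]='r', s[9]='x', s[10]='z'
Vowels found: 1
Result: 1


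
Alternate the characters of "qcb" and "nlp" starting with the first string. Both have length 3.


String 1: 'qcb'
String 2: 'nlp'
Operation: alternate characters
Pairs: 'q'+'n', 'c'+'l', 'b'+'p'
Result: qnclbp


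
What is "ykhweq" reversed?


Input string: 'ykhweq'
Operation: reverse character order
Original order: 'y' -> 'k' -> 'h' -> 'w' -> 'e' -> 'q'
Reversed order: 'q' -> 'e' -> 'w' -> 'h' -> 'k' -> 'y'
Result: qewhky


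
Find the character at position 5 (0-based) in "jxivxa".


Input string: 'jxivxa'
Operation: get character at index 5
Index mapping: s[0]='j', s[1]='x', s[2]='i', s[3]='v', s[4]='x', s[5]='a'
Result: 'a'


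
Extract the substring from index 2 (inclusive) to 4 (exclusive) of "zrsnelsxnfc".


Input string: 'zrsnelsxnfc'
Operation: slice [2:4]
Extract characters: s[2]='s', s[3]='n'
Result: sn


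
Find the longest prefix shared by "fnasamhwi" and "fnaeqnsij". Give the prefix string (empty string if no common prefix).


String 1: 'fnasamhwi'
String 2: 'fnaeqnsij'
Compare position by position:
pos 0: 'f' vs 'f' match
pos 1: 'n' vs 'n' match
pos 2: 'a' vs 'a' match
pos 3: 's' vs 'e' differ -> stop
Longest common prefix: "fna" (length 3)


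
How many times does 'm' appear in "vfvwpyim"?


Input string: 'vfvwpyim'
Target character: 'm'
Scan each position: s[7]='m'
Matches found at indices: 7
Total: 1


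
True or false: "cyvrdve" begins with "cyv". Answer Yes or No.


Input string: 'cyvrdve'
Prefix to check: 'cyv'
First 3 characters of input: 'cyv'
Match: True
Result: Yes


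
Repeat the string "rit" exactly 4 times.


Input string: 'rit'
Operation: repeat 4 times
Concatenation: 'rit' + 'rit' + 'rit' + 'rit'
Result: ritritritrit


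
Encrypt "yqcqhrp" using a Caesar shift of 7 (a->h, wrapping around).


Input: 'yqcqhrp', shift = 7
Operation: for each letter, (position + 7) mod 26
Mapping: 'y'(24+7=31, 31 mod 26=5)->'f', 'q'(16+7=23)->'x', 'c'(2+7=9)->'j', 'q'(16+7=23)->'x', 'h'(7+7=14)->'o', 'r'(17+7=24)->'y', 'p'(15+7=22)->'w'
Result: fxjxoyw


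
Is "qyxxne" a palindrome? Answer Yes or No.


Input string: 'qyxxne'
Reversed: 'enxxyq'
Compare pairs: s[0]='q' vs s[5]='e' (mismatch), s[1]='y' vs s[4]='n' (mismatch), s[2]='x' vs s[3]='x' (match)
Palindrome: No


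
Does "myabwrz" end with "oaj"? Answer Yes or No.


Input string: 'myabwrz'
Suffix to check: 'oaj'
Last 3 characters of input: 'wrz'
Match: False
Result: No


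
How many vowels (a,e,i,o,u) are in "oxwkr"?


Input string: 'oxwkr'
Operation: count vowels (a, e, i, o, u)
Scan: s[0]='o' (vowel), s[1]='x', s[2]='w', s[3]='k', s[4]='r'
Vowels found: 1
Result: 1


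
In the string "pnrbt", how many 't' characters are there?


Input string: 'pnrbt'
Target character: 't'
Scan each position: s[4]='t'
Matches found at indices: 4
Total: 1


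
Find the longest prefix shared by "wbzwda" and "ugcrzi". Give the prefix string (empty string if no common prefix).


String 1: 'wbzwda'
String 2: 'ugcrzi'
Compare position by position:
pos 0: 'w' vs 'u' differ -> stop
Longest common prefix: "" (length 0)


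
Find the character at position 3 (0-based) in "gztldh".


Input string: 'gztldh'
Operation: get character at index 3
Index mapping: s[0]='g', s[1]='z', s[2]='t', s[3]='l'
Result: 'l'


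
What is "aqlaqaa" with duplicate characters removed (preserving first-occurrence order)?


Input: 'aqlaqaa'
Operation: keep first occurrence of each character
Scan: s[0]='a' new -> keep; s[1]='q' new -> keep; s[2]='l' new -> keep; s[3]='a' seen -> skip; s[4]='q' seen -> skip; s[5]='a' seen -> skip; s[6]='a' seen -> skip
Result: aql


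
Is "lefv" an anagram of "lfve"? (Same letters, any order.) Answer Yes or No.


String 1: 'lfve' -> sorted: 'eflv'
String 2: 'lefv' -> sorted: 'eflv'
Compare sorted forms: 'eflv' == 'eflv'
Anagram: Yes


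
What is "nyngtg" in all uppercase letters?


Input string: 'nyngtg'
Operation: convert each letter to uppercase
Mapping: 'n'->'N', 'y'->'Y', 'n'->'N', 'g'->'G', 't'->'T', 'g'->'G'
Result: NYNGTG


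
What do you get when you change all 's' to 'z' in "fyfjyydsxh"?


Input string: 'fyfjyydsxh'
Operation: replace 's' with 'z'
Positions of 's': 7
After replacement: fyfjyydzxh


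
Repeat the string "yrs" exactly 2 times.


Input string: 'yrs'
Operation: repeat 2 times
Concatenation: 'yrs' + 'yrs'
Result: yrsyrs


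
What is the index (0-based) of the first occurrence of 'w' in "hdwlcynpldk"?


Input string: 'hdwlcynpldk'
Target: 'w'
Scanning left to right: s[0]='h', s[1]='d', s[2]='w'
First match at index: 2


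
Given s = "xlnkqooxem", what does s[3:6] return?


Input string: 'xlnkqooxem'
Operation: slice [3:6]
Extract characters: s[3]='k', s[4]='q', s[5]='o'
Result: kqo


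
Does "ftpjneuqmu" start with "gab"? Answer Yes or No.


Input string: 'ftpjneuqmu'
Prefix to check: 'gab'
First 3 characters of input: 'ftp'
Match: False
Result: No


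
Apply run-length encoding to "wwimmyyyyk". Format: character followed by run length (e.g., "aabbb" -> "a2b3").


Input: 'wwimmyyyyk'
Operation: identify consecutive runs
Runs: 'ww' -> w2, 'i' -> i1, 'mm' -> m2, 'yyyy' -> y4, 'k' -> k1
Encoded: w2i1m2y4k1


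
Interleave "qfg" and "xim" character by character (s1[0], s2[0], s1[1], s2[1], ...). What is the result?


String 1: 'qfg'
String 2: 'xim'
Operation: alternate characters
Pairs: 'q'+'x', 'f'+'i', 'g'+'m'
Result: qxfigm


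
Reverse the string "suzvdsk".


Input string: 'suzvdsk'
Operation: reverse character order
Original order: 's' -> 'u' -> 'z' -> 'v' -> 'd' -> 's' -> 'k'
Reversed order: 'k' -> 's' -> 'd' -> 'v' -> 'z' -> 'u' -> 's'
Result: ksdvzus


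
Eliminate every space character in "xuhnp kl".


Input string: 'xuhnp kl'
Operation: remove all spaces
Words: 'xuhnp', 'kl'
Join without spaces: xuhnpkl


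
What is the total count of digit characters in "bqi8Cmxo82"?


Input string: 'bqi8Cmxo82'
Operation: count digit characters (0-9)
Scan: 'b', 'q', 'i', '8'(digit), 'C', 'm', 'x', 'o', '8'(digit), '2'(digit)
Digits found: 3
Result: 3


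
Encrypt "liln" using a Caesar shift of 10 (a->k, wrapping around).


Input: 'liln', shift = 10
Operation: for each letter, (position + 10) mod 26
Mapping: 'l'(11+10=21)->'v', 'i'(8+10=18)->'s', 'l'(11+10=21)->'v', 'n'(13+10=23)->'x'
Result: vsvx


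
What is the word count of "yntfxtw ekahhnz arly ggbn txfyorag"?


Input string: 'yntfxtw ekahhnz arly ggbn txfyorag'
Operation: split by spaces
Words found: 'yntfxtw', 'ekahhnz', 'arly', 'ggbn', 'txfyorag'
Word count: 5


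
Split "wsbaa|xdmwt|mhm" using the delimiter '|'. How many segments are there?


Input string: 'wsbaa|xdmwt|mhm'
Delimiter: '|'
Split result: 'wsbaa', 'xdmwt', 'mhm'
Number of parts: 3


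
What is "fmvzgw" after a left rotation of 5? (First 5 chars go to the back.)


Input: 'fmvzgw', shift = 5
Operation: split at index 5 and swap parts
Front part s[0:5] = 'fmvzg'
Back part s[5:] = 'w'
Rotated = back + front = 'w' + 'fmvzg'
Result: wfmvzg


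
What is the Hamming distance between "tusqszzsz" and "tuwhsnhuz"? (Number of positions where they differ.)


String 1: 'tusqszzsz'
String 2: 'tuwhsnhuz'
Compare each position: pos 0: 't'=='t', pos 1: 'u'=='u', pos 2: 's'!='w', pos 3: 'q'!='h', pos 4: 's'=='s', pos 5: 'z'!='n', pos 6: 'z'!='h', pos 7: 's'!='u', pos 8: 'z'=='z'
Differing positions: 5
Hamming distance: 5


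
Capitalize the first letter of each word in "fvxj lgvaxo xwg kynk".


Input string: 'fvxj lgvaxo xwg kynk'
Operation: capitalize first letter of each word
Word transformations: 'fvxj'->'Fvxj', 'lgvaxo'->'Lgvaxo', 'xwg'->'Xwg', 'kynk'->'Kynk'
Result: Fvxj Lgvaxo Xwg Kynk


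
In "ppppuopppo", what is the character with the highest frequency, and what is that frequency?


Input: 'ppppuopppo'
Operation: tally each character
Counts: 'o':2, 'p':7, 'u':1
Maximum: 'p' appears 7 times


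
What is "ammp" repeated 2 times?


Input string: 'ammp'
Operation: repeat 2 times
Concatenation: 'ammp' + 'ammp'
Result: ammpammp


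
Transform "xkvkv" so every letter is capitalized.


Input string: 'xkvkv'
Operation: convert each letter to uppercase
Mapping: 'x'->'X', 'k'->'K', 'v'->'V', 'k'->'K', 'v'->'V'
Result: XKVKV


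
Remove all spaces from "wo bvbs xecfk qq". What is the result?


Input string: 'wo bvbs xecfk qq'
Operation: remove all spaces
Words: 'wo', 'bvbs', 'xecfk', 'qq'
Join without spaces: wobvbsxecfkqq


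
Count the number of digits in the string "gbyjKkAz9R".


Input string: 'gbyjKkAz9R'
Operation: count digit characters (0-9)
Scan: 'g', 'b', 'y', 'j', 'K', 'k', 'A', 'z', '9'(digit), 'R'
Digits found: 1
Result: 1


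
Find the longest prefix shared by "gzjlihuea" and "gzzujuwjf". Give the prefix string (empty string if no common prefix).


String 1: 'gzjlihuea'
String 2: 'gzzujuwjf'
Compare position by position:
pos 0: 'g' vs 'g' match
pos 1: 'z' vs 'z' match
pos 2: 'j' vs 'z' differ -> stop
Longest common prefix: "gz" (length 2)


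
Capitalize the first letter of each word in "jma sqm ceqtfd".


Input string: 'jma sqm ceqtfd'
Operation: capitalize first letter of each word
Word transformations: 'jma'->'Jma', 'sqm'->'Sqm', 'ceqtfd'->'Ceqtfd'
Result: Jma Sqm Ceqtfd


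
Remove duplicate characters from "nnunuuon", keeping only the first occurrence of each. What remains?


Input: 'nnunuuon'
Operation: keep first occurrence of each character
Scan: s[0]='n' new -> keep; s[1]='n' seen -> skip; s[2]='u' new -> keep; s[3]='n' seen -> skip; s[4]='u' seen -> skip; s[5]='u' seen -> skip; s[6]='o' new -> keep; s[7]='n' seen -> skip
Result: nuo


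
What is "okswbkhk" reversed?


Input string: 'okswbkhk'
Operation: reverse character order
Original order: 'o' -> 'k' -> 's' -> 'w' -> 'b' -> 'k' -> 'h' -> 'k'
Reversed order: 'k' -> 'h' -> 'k' -> 'b' -> 'w' -> 's' -> 'k' -> 'o'
Result: khkbwsko


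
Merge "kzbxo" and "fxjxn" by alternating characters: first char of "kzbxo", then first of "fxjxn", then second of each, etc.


String 1: 'kzbxo'
String 2: 'fxjxn'
Operation: alternate characters
Pairs: 'k'+'f', 'z'+'x', 'b'+'j', 'x'+'x', 'o'+'n'
Result: kfzxbjxxon


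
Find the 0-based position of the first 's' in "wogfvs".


Input string: 'wogfvs'
Target: 's'
Scanning left to right: s[0]='w', s[1]='o', s[2]='g', s[3]='f', s[4]='v', s[5]='s'
First match at index: 5


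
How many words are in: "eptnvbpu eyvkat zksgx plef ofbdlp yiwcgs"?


Input string: 'eptnvbpu eyvkat zksgx plef ofbdlp yiwcgs'
Operation: split by spaces
Words found: 'eptnvbpu', 'eyvkat', 'zksgx', 'plef', 'ofbdlp', 'yiwcgs'
Word count: 6


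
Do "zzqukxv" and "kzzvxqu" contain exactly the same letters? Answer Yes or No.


String 1: 'zzqukxv' -> sorted: 'kquvxzz'
String 2: 'kzzvxqu' -> sorted: 'kquvxzz'
Compare sorted forms: 'kquvxzz' == 'kquvxzz'
Anagram: Yes


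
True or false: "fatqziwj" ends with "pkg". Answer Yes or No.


Input string: 'fatqziwj'
Suffix to check: 'pkg'
Last 3 characters of input: 'iwj'
Match: False
Result: No


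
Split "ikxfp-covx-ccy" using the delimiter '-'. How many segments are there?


Input string: 'ikxfp-covx-ccy'
Delimiter: '-'
Split result: 'ikxfp', 'covx', 'ccy'
Number of parts: 3


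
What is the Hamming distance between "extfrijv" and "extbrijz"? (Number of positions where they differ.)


String 1: 'extfrijv'
String 2: 'extbrijz'
Compare each position: pos 0: 'e'=='e', pos 1: 'x'=='x', pos 2: 't'=='t', pos 3: 'f'!='b', pos 4: 'r'=='r', pos 5: 'i'=='i', pos 6: 'j'=='j', pos 7: 'v'!='z'
Differing positions: 2
Hamming distance: 2


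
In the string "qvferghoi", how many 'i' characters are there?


Input string: 'qvferghoi'
Target character: 'i'
Scan each position: s[8]='i'
Matches found at indices: 8
Total: 1


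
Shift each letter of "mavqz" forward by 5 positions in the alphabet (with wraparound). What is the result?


Input: 'mavqz', shift = 5
Operation: for each letter, (position + 5) mod 26
Mapping: 'm'(12+5=17)->'r', 'a'(0+5=5)->'f', 'v'(21+5=26, 26 mod 26=0)->'a', 'q'(16+5=21)->'v', 'z'(25+5=30, 30 mod 26=4)->'e'
Result: rfave


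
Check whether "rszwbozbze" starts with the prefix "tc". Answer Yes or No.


Input string: 'rszwbozbze'
Prefix to check: 'tc'
First 2 characters of input: 'rs'
Match: False
Result: No


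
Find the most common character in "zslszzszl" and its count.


Input: 'zslszzszl'
Operation: tally each character
Counts: 'l':2, 's':3, 'z':4
Maximum: 'z' appears 4 times


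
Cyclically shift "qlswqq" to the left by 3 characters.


Input: 'qlswqq', shift = 3
Operation: split at index 3 and swap parts
Front part s[0:3] = 'qls'
Back part s[3:] = 'wqq'
Rotated = back + front = 'wqq' + 'qls'
Result: wqqqls


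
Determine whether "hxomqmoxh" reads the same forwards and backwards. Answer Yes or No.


Input string: 'hxomqmoxh'
Reversed: 'hxomqmoxh'
Compare pairs: s[0]='h' vs s[8]='h' (match), s[1]='x' vs s[7]='x' (match), s[2]='o' vs s[6]='o' (match), s[3]='m' vs s[5]='m' (match)
Palindrome: Yes


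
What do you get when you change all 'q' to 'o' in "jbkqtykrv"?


Input string: 'jbkqtykrv'
Operation: replace 'q' with 'o'
Positions of 'q': 3
After replacement: jbkotykrv


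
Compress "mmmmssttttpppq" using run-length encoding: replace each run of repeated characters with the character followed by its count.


Input: 'mmmmssttttpppq'
Operation: identify consecutive runs
Runs: 'mmmm' -> m4, 'ss' -> s2, 'tttt' -> t4, 'ppp' -> p3, 'q' -> q1
Encoded: m4s2t4p3q1


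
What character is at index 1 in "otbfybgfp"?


Input string: 'otbfybgfp'
Operation: get character at index 1
Index mapping: s[0]='o', s[1]='t'
Result: 't'
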